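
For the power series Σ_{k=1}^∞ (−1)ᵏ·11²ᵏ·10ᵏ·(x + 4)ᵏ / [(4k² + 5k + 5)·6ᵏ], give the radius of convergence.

Ratio test: |a_{k+1}/a_k| = [(4k² + 5k + 5)/(4(k+1)² + 5(k+1) + 5)] · 121·10/6 → 605/3 as k → ∞.
The series converges when 605/3 · |x + 4| < 1, giving R = 3/605.

R = 3/605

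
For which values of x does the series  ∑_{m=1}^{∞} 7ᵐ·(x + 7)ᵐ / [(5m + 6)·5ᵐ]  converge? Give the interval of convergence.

[-54/7, -44/7)

By the ratio test, |a_{m+1}/a_m| = [(5m + 6)/(5(m+1) + 6)] · 7/5 → 7/5.
Thus R = 1/(7/5) = 5/7.
At x = -44/7: the terms behave like c/m; limit comparison with the harmonic series gives divergence.
Check x = -54/7: an alternating series whose terms decrease to 0 in absolute value, so it converges by the Leibniz criterion.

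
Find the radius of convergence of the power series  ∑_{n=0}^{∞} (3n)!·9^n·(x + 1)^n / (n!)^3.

R = 1/243

Ratio test: |a_{n+1}/a_n| = (3n+1)·(3n+2)·(3n+3)/(n+1)³ · 9 → 243 as n → ∞.
The series converges when 243 · |x + 1| < 1, giving R = 1/243.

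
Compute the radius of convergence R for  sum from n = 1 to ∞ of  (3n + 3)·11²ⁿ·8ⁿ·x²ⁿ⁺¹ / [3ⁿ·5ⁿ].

R = √30/44

The ratio of consecutive coefficients is [(3(n+1) + 3)/(3n + 3)] · 121·8/(3·5) → 968/15.
Successive powers of x differ by 2, so the series converges when |x|² · 968/15 < 1, i.e. |x| < √(15/968). So R = √30/44.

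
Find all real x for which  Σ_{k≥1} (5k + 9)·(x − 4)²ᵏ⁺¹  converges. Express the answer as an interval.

Apply the ratio test: |a_{k+1}| / |a_k| = (5(k+1) + 9)/(5k + 9), which tends to 1 as k → ∞.
Since the exponent of (x − 4) increases by 2 each term, convergence requires |x − 4|² < 1, hence R = 1.
Check x = 5: the terms do not tend to 0, so the series diverges.
Endpoint x = 3: the k-th term does not approach 0; divergence by the term test.

(3, 5)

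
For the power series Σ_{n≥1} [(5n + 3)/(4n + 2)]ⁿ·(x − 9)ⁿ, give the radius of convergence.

R = 4/5

Root test: |a_n|^(1/n) = (5n + 3)/(4n + 2) → 5/4.
The series converges when 5/4 · |x − 9| < 1, giving R = 4/5.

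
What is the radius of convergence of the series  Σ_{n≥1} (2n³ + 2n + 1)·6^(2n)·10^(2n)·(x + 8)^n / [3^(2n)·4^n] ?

The ratio of consecutive coefficients is [(2(n+1)³ + 2(n+1) + 1)/(2n³ + 2n + 1)] · 36·100/(9·4) → 100.
The series converges when 100 · |x + 8| < 1, giving R = 1/100.

R = 1/100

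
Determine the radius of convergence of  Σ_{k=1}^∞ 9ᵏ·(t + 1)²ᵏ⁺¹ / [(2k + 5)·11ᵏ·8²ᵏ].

R = 8√11/3

Ratio test: |a_{k+1}/a_k| = [(2k + 5)/(2(k+1) + 5)] · 9/(11·64) → 9/704 as k → ∞.
Successive powers of (t + 1) differ by 2, so the series converges when |t + 1|² · 9/704 < 1, i.e. |t + 1| < √(704/9). So R = 8√11/3.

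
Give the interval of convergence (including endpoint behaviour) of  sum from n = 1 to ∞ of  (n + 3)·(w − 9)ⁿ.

(8, 10)

Apply the ratio test: |a_{n+1}| / |a_n| = ((n+1) + 3)/(n + 3), which tends to 1 as n → ∞.
Convergence for |w − 9| < 1, so R = 1.
At w = 10: the n-th term does not approach 0; divergence by the term test.
At w = 8: the terms do not tend to 0, so the series diverges.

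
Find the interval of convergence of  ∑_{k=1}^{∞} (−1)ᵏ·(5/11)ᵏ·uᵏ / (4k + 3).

The ratio of consecutive coefficients is [(4k + 3)/(4(k+1) + 3)] · 5/11 → 5/11.
Thus R = 1/(5/11) = 11/5.
When u = 11/5, the terms alternate in sign and decrease monotonically to 0 in absolute value (size ~ c/k), so the alternating series test gives convergence.
At u = -11/5: the terms are asymptotic to a nonzero constant times 1/k, so the series diverges by limit comparison with Σ 1/k.

(-11/5, 11/5]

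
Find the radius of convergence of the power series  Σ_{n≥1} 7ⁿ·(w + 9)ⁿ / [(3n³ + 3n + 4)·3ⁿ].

R = 3/7

Ratio test: |a_{n+1}/a_n| = [(3n³ + 3n + 4)/(3(n+1)³ + 3(n+1) + 4)] · 7/3 → 7/3 as n → ∞.
Thus R = 1/(7/3) = 3/7.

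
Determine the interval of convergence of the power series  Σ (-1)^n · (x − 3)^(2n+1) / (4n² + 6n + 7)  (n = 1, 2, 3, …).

[2, 4]

By the ratio test, |a_{n+1}/a_n| = (4n² + 6n + 7)/(4(n+1)² + 6(n+1) + 7) → 1.
Writing y = (x − 3)², the series in y has radius 1, so |x − 3| < √(1) = 1 and R = 1.
Endpoint x = 4: the series is dominated by a constant times Σ 1/n², which converges (p = 2 > 1).
Check x = 2: the terms are on the order of 1/n², so the series converges absolutely by comparison with the p-series (p = 2 > 1).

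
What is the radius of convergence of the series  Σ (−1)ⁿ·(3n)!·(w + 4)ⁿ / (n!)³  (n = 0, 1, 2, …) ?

R = 1/27

The ratio of consecutive coefficients is (3n+1)·(3n+2)·(3n+3)/(n+1)³ → 27.
Thus R = 1/(27) = 1/27.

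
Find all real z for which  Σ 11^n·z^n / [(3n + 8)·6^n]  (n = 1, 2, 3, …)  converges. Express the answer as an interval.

Apply the ratio test: |a_{n+1}| / |a_n| = [(3n + 8)/(3(n+1) + 8)] · 11/6, which tends to 11/6 as n → ∞.
Hence the series converges for |z| < 1/(11/6) = 6/11, so the radius of convergence is 6/11.
Endpoint z = 6/11: the terms are asymptotic to a nonzero constant times 1/n, so the series diverges by limit comparison with Σ 1/n.
Check z = -6/11: the terms alternate in sign and decrease monotonically to 0 in absolute value (size ~ c/n), so the alternating series test gives convergence.

[-6/11, 6/11)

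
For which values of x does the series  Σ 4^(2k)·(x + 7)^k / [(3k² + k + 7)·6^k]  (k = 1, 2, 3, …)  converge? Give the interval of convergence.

The ratio of consecutive coefficients is [(3k² + k + 7)/(3(k+1)² + (k+1) + 7)] · 16/6 → 8/3.
The series converges when 8/3 · |x + 7| < 1, giving R = 3/8.
Endpoint x = -53/8: absolute convergence follows by limit comparison with Σ 1/k².
Endpoint x = -59/8: absolute convergence follows by limit comparison with Σ 1/k².

[-59/8, -53/8]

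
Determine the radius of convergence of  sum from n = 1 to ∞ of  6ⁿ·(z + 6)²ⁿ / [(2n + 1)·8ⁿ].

R = 2√3/3

The ratio of consecutive coefficients is [(2n + 1)/(2(n+1) + 1)] · 6/8 → 3/4.
Successive powers of (z + 6) differ by 2, so the series converges when |z + 6|² · 3/4 < 1, i.e. |z + 6| < √(4/3). So R = 2√3/3.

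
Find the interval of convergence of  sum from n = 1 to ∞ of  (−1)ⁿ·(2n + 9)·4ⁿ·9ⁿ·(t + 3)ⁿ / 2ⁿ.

(-55/18, -53/18)

By the ratio test, |a_{n+1}/a_n| = [(2(n+1) + 9)/(2n + 9)] · 4·9/2 → 18.
Convergence for |t + 3| · 18 < 1, i.e. |t + 3| < 1/18. So R = 1/18.
When t = -53/18, the terms have absolute value of order n, which does not tend to 0, so the series diverges by the divergence test.
At t = -55/18: the terms do not tend to 0, so the series diverges.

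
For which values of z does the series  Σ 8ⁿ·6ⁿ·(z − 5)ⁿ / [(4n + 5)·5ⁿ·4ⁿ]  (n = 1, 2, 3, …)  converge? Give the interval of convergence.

By the ratio test, |a_{n+1}/a_n| = [(4n + 5)/(4(n+1) + 5)] · 8·6/(5·4) → 12/5.
Convergence for |z − 5| · 12/5 < 1, i.e. |z − 5| < 5/12. So R = 5/12.
Check z = 65/12: the terms are asymptotic to a nonzero constant times 1/n, so the series diverges by limit comparison with Σ 1/n.
Endpoint z = 55/12: the terms alternate in sign and decrease monotonically to 0 in absolute value (size ~ c/n), so the alternating series test gives convergence.

[55/12, 65/12)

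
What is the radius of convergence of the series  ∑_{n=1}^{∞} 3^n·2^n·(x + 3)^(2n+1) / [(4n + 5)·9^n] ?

Apply the ratio test: |a_{n+1}| / |a_n| = [(4n + 5)/(4(n+1) + 5)] · 3·2/9, which tends to 2/3 as n → ∞.
Successive powers of (x + 3) differ by 2, so the series converges when |x + 3|² · 2/3 < 1, i.e. |x + 3| < √(3/2). So R = √6/2.

R = √6/2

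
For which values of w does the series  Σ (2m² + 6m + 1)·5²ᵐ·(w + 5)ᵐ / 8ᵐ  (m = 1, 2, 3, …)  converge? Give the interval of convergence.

(-133/25, -117/25)

By the ratio test, |a_{m+1}/a_m| = [(2(m+1)² + 6(m+1) + 1)/(2m² + 6m + 1)] · 25/8 → 25/8.
Convergence for |w + 5| · 25/8 < 1, i.e. |w + 5| < 8/25. So R = 8/25.
At w = -117/25: the m-th term does not approach 0; divergence by the term test.
At w = -133/25: the terms do not tend to 0, so the series diverges.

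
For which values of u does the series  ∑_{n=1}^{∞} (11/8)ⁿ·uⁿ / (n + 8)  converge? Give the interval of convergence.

[-8/11, 8/11)

Ratio test: |a_{n+1}/a_n| = [(n + 8)/((n+1) + 8)] · 11/8 → 11/8 as n → ∞.
Hence the series converges for |u| < 1/(11/8) = 8/11, so the radius of convergence is 8/11.
When u = 8/11, the terms are asymptotic to a nonzero constant times 1/n, so the series diverges by limit comparison with Σ 1/n.
Endpoint u = -8/11: convergence follows from the alternating series test (terms decrease monotonically to 0).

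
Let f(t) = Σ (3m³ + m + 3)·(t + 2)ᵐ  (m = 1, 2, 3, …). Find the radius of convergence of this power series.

R = 1

By the ratio test, |a_{m+1}/a_m| = (3(m+1)³ + (m+1) + 3)/(3m³ + m + 3) → 1.
So the series converges when |t + 2| < 1 and diverges when |t + 2| > 1; R = 1.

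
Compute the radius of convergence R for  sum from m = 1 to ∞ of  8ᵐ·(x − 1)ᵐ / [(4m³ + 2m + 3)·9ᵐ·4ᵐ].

Ratio test: |a_{m+1}/a_m| = [(4m³ + 2m + 3)/(4(m+1)³ + 2(m+1) + 3)] · 8/(9·4) → 2/9 as m → ∞.
Thus R = 1/(2/9) = 9/2.

R = 9/2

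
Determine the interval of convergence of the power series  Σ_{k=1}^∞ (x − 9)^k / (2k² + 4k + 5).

Apply the ratio test: |a_{k+1}| / |a_k| = (2k² + 4k + 5)/(2(k+1)² + 4(k+1) + 5), which tends to 1 as k → ∞.
Convergence for |x − 9| < 1, so R = 1.
Check x = 10: the series is dominated by a constant times Σ 1/k², which converges (p = 2 > 1).
Check x = 8: the terms are on the order of 1/k², so the series converges absolutely by comparison with the p-series (p = 2 > 1).

[8, 10]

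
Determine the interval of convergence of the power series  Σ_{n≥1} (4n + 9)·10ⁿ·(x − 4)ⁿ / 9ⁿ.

(31/10, 49/10)

By the ratio test, |a_{n+1}/a_n| = [(4(n+1) + 9)/(4n + 9)] · 10/9 → 10/9.
Convergence for |x − 4| · 10/9 < 1, i.e. |x − 4| < 9/10. So R = 9/10.
At x = 49/10: the terms do not tend to 0, so the series diverges.
Endpoint x = 31/10: the terms have absolute value of order n, which does not tend to 0, so the series diverges by the divergence test.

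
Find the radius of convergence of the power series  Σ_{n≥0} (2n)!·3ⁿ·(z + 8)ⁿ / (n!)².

Ratio test: |a_{n+1}/a_n| = (2n+1)·(2n+2)/(n+1)² · 3 → 12 as n → ∞.
The series converges when 12 · |z + 8| < 1, giving R = 1/12.

R = 1/12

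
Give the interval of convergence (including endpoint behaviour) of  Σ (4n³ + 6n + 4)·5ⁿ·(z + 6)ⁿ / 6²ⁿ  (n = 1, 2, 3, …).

(-66/5, 6/5)

Ratio test: |a_{n+1}/a_n| = [(4(n+1)³ + 6(n+1) + 4)/(4n³ + 6n + 4)] · 5/36 → 5/36 as n → ∞.
Convergence for |z + 6| · 5/36 < 1, i.e. |z + 6| < 36/5. So R = 36/5.
When z = 6/5, the terms have absolute value of order n³, which does not tend to 0, so the series diverges by the divergence test.
At z = -66/5: the n-th term does not approach 0; divergence by the term test.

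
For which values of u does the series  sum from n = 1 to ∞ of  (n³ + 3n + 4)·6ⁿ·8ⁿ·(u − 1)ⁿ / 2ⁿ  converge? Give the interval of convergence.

(23/24, 25/24)

Apply the ratio test: |a_{n+1}| / |a_n| = [((n+1)³ + 3(n+1) + 4)/(n³ + 3n + 4)] · 6·8/2, which tends to 24 as n → ∞.
The series converges when 24 · |u − 1| < 1, giving R = 1/24.
At u = 25/24: the terms have absolute value of order n³, which does not tend to 0, so the series diverges by the divergence test.
When u = 23/24, the terms do not tend to 0, so the series diverges.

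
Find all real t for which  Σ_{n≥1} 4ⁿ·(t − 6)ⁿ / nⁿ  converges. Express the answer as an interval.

Applying the root test, |a_n|^(1/n) = 4/n → 0.
Since the n-th root of |a_n| tends to 0, the series converges for all real t; R = ∞.

(−∞, ∞)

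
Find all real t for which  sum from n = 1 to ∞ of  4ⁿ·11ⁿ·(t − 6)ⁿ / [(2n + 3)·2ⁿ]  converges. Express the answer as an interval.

[131/22, 133/22)

The ratio of consecutive coefficients is [(2n + 3)/(2(n+1) + 3)] · 4·11/2 → 22.
Thus R = 1/(22) = 1/22.
At t = 133/22: the terms behave like c/n; limit comparison with the harmonic series gives divergence.
Endpoint t = 131/22: an alternating series whose terms decrease to 0 in absolute value, so it converges by the Leibniz criterion.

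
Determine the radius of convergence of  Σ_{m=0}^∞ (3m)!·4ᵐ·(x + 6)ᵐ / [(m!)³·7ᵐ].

R = 7/108

By the ratio test, |a_{m+1}/a_m| = (3m+1)·(3m+2)·(3m+3)/(m+1)³ · 4/7 → 108/7.
Hence the series converges for |x + 6| < 1/(108/7) = 7/108, so the radius of convergence is 7/108.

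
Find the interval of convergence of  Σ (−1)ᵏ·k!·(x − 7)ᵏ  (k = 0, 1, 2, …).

By the ratio test, |a_{k+1}/a_k| = (k+1) → ∞.
The terms grow without bound for any (x − 7) ≠ 0, so R = 0 (convergence only at x = 7).

{7}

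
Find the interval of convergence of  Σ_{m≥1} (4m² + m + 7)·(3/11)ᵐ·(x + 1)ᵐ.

By the ratio test, |a_{m+1}/a_m| = [(4(m+1)² + (m+1) + 7)/(4m² + m + 7)] · 3/11 → 3/11.
Hence the series converges for |x + 1| < 1/(3/11) = 11/3, so the radius of convergence is 11/3.
Endpoint x = 8/3: the terms do not tend to 0, so the series diverges.
Endpoint x = -14/3: the terms do not tend to 0, so the series diverges.

(-14/3, 8/3)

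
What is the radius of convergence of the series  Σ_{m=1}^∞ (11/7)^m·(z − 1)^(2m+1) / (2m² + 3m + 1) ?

Apply the ratio test: |a_{m+1}| / |a_m| = [(2m² + 3m + 1)/(2(m+1)² + 3(m+1) + 1)] · 11/7, which tends to 11/7 as m → ∞.
Writing y = (z − 1)², the series in y has radius 7/11, so |z − 1| < √(7/11) and R = √77/11.

R = √77/11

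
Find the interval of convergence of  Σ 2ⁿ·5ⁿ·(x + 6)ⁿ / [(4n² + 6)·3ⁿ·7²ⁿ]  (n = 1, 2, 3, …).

The ratio of consecutive coefficients is [(4n² + 6)/(4(n+1)² + 6)] · 2·5/(3·49) → 10/147.
The series converges when 10/147 · |x + 6| < 1, giving R = 147/10.
Check x = 87/10: absolute convergence follows by limit comparison with Σ 1/n².
Check x = -207/10: absolute convergence follows by limit comparison with Σ 1/n².

[-207/10, 87/10]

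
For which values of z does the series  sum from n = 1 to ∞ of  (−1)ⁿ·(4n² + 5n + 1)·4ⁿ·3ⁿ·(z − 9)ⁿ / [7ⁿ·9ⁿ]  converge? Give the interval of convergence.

Apply the ratio test: |a_{n+1}| / |a_n| = [(4(n+1)² + 5(n+1) + 1)/(4n² + 5n + 1)] · 4·3/(7·9), which tends to 4/21 as n → ∞.
Convergence for |z − 9| · 4/21 < 1, i.e. |z − 9| < 21/4. So R = 21/4.
Check z = 57/4: the n-th term does not approach 0; divergence by the term test.
Endpoint z = 15/4: the terms have absolute value of order n², which does not tend to 0, so the series diverges by the divergence test.

(15/4, 57/4)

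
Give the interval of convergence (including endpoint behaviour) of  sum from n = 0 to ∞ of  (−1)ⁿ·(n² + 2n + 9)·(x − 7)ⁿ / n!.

(−∞, ∞)

Ratio test: |a_{n+1}/a_n| = ((n+1)² + 2(n+1) + 9)/(n² + 2n + 9) · 1/(n+1) → 0 as n → ∞.
The limit is 0, so the series converges for all x; R = ∞.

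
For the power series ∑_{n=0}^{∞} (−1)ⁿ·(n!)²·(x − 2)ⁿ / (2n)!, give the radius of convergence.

R = 4

Ratio test: |a_{n+1}/a_n| = (n+1)²/[(2n+1)·(2n+2)] → 1/4 as n → ∞.
Thus R = 1/(1/4) = 4.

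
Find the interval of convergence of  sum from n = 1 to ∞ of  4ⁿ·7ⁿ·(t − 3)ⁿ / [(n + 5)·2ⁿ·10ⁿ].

[16/7, 26/7)

The ratio of consecutive coefficients is [(n + 5)/((n+1) + 5)] · 4·7/(2·10) → 7/5.
Hence the series converges for |t − 3| < 1/(7/5) = 5/7, so the radius of convergence is 5/7.
Endpoint t = 26/7: the terms behave like c/n; limit comparison with the harmonic series gives divergence.
Check t = 16/7: the terms alternate in sign and decrease monotonically to 0 in absolute value (size ~ c/n), so the alternating series test gives convergence.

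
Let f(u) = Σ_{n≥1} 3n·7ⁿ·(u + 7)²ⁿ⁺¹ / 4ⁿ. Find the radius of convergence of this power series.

Ratio test: |a_{n+1}/a_n| = [3(n+1)/3n] · 7/4 → 7/4 as n → ∞.
Successive powers of (u + 7) differ by 2, so the series converges when |u + 7|² · 7/4 < 1, i.e. |u + 7| < √(4/7). So R = 2√7/7.

R = 2√7/7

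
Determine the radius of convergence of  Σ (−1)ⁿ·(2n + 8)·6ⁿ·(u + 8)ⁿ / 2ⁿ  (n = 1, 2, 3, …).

R = 1/3

The ratio of consecutive coefficients is [(2(n+1) + 8)/(2n + 8)] · 6/2 → 3.
Hence the series converges for |u + 8| < 1/(3) = 1/3, so the radius of convergence is 1/3.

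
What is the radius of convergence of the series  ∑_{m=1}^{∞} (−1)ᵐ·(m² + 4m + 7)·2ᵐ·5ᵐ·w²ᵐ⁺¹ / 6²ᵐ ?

Apply the ratio test: |a_{m+1}| / |a_m| = [((m+1)² + 4(m+1) + 7)/(m² + 4m + 7)] · 2·5/36, which tends to 5/18 as m → ∞.
Since the exponent of w increases by 2 each term, convergence requires |w|² < 18/5, hence R = 3√10/5.

R = 3√10/5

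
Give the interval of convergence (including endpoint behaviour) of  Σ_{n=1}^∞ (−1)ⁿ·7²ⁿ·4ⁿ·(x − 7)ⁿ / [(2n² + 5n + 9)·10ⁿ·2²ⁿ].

[333/49, 353/49]

Apply the ratio test: |a_{n+1}| / |a_n| = [(2n² + 5n + 9)/(2(n+1)² + 5(n+1) + 9)] · 49·4/(10·4), which tends to 49/10 as n → ∞.
Hence the series converges for |x − 7| < 1/(49/10) = 10/49, so the radius of convergence is 10/49.
At x = 353/49: the series is dominated by a constant times Σ 1/n², which converges (p = 2 > 1).
Endpoint x = 333/49: the series is dominated by a constant times Σ 1/n², which converges (p = 2 > 1).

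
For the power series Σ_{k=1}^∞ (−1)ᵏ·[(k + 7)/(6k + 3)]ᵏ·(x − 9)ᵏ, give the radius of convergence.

By the Cauchy root test, |a_k|^(1/k) = (k + 7)/(6k + 3) → 1/6.
Thus R = 1/(1/6) = 6.

R = 6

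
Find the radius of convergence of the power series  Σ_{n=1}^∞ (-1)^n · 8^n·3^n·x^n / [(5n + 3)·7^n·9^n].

R = 21/8

Ratio test: |a_{n+1}/a_n| = [(5n + 3)/(5(n+1) + 3)] · 8·3/(7·9) → 8/21 as n → ∞.
Convergence for |x| · 8/21 < 1, i.e. |x| < 21/8. So R = 21/8.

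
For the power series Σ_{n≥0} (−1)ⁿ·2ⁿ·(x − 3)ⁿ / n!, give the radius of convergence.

Apply the ratio test: |a_{n+1}| / |a_n| = 2 · 1/(n+1), which tends to 0 as n → ∞.
Since the limit is 0 < 1 for every x, the series converges on all of ℝ and R = ∞.

R = ∞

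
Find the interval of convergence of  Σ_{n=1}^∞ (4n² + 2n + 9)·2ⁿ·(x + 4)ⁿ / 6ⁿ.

(-7, -1)

By the ratio test, |a_{n+1}/a_n| = [(4(n+1)² + 2(n+1) + 9)/(4n² + 2n + 9)] · 2/6 → 1/3.
Hence the series converges for |x + 4| < 1/(1/3) = 3, so the radius of convergence is 3.
When x = -1, the terms have absolute value of order n², which does not tend to 0, so the series diverges by the divergence test.
At x = -7: the n-th term does not approach 0; divergence by the term test.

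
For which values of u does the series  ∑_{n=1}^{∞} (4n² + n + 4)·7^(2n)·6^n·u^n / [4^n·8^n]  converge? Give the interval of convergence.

The ratio of consecutive coefficients is [(4(n+1)² + (n+1) + 4)/(4n² + n + 4)] · 49·6/(4·8) → 147/16.
The series converges when 147/16 · |u| < 1, giving R = 16/147.
When u = 16/147, the n-th term does not approach 0; divergence by the term test.
Endpoint u = -16/147: the terms have absolute value of order n², which does not tend to 0, so the series diverges by the divergence test.

(-16/147, 16/147)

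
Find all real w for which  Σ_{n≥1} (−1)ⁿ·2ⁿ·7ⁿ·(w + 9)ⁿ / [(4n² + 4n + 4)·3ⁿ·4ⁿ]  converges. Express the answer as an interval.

Ratio test: |a_{n+1}/a_n| = [(4n² + 4n + 4)/(4(n+1)² + 4(n+1) + 4)] · 2·7/(3·4) → 7/6 as n → ∞.
Hence the series converges for |w + 9| < 1/(7/6) = 6/7, so the radius of convergence is 6/7.
Endpoint w = -57/7: the terms are on the order of 1/n², so the series converges absolutely by comparison with the p-series (p = 2 > 1).
At w = -69/7: the series is dominated by a constant times Σ 1/n², which converges (p = 2 > 1).

[-69/7, -57/7]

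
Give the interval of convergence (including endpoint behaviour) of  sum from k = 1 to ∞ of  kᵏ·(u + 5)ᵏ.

{-5}

By the Cauchy root test, |a_k|^(1/k) = k → ∞.
Since the k-th root of |a_k| is unbounded, the series converges only at u = -5; R = 0.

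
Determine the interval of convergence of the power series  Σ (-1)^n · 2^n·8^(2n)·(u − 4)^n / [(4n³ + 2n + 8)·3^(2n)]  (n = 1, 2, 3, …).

[503/128, 521/128]

Ratio test: |a_{n+1}/a_n| = [(4n³ + 2n + 8)/(4(n+1)³ + 2(n+1) + 8)] · 2·64/9 → 128/9 as n → ∞.
Convergence for |u − 4| · 128/9 < 1, i.e. |u − 4| < 9/128. So R = 9/128.
At u = 521/128: the series is dominated by a constant times Σ 1/n³, which converges (p = 3 > 1).
When u = 503/128, the terms are on the order of 1/n³, so the series converges absolutely by comparison with the p-series (p = 3 > 1).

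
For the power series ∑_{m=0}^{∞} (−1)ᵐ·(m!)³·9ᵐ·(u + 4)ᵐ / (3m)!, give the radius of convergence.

R = 3

By the ratio test, |a_{m+1}/a_m| = (m+1)³/[(3m+1)·(3m+2)·(3m+3)] · 9 → 1/3.
The series converges when 1/3 · |u + 4| < 1, giving R = 3.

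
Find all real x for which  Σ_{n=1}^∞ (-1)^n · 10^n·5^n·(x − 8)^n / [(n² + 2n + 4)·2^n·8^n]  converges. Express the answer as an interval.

By the ratio test, |a_{n+1}/a_n| = [(n² + 2n + 4)/((n+1)² + 2(n+1) + 4)] · 10·5/(2·8) → 25/8.
The series converges when 25/8 · |x − 8| < 1, giving R = 8/25.
Check x = 208/25: absolute convergence follows by limit comparison with Σ 1/n².
At x = 192/25: the series is dominated by a constant times Σ 1/n², which converges (p = 2 > 1).

[192/25, 208/25]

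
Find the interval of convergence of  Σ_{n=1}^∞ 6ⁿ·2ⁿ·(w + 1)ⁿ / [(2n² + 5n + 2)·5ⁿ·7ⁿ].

[-47/12, 23/12]

Apply the ratio test: |a_{n+1}| / |a_n| = [(2n² + 5n + 2)/(2(n+1)² + 5(n+1) + 2)] · 6·2/(5·7), which tends to 12/35 as n → ∞.
The series converges when 12/35 · |w + 1| < 1, giving R = 35/12.
At w = 23/12: the series is dominated by a constant times Σ 1/n², which converges (p = 2 > 1).
When w = -47/12, absolute convergence follows by limit comparison with Σ 1/n².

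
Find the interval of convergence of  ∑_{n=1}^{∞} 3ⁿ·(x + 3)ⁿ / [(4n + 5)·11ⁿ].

By the ratio test, |a_{n+1}/a_n| = [(4n + 5)/(4(n+1) + 5)] · 3/11 → 3/11.
Hence the series converges for |x + 3| < 1/(3/11) = 11/3, so the radius of convergence is 11/3.
At x = 2/3: comparison with the harmonic series Σ 1/n shows the series diverges.
Check x = -20/3: convergence follows from the alternating series test (terms decrease monotonically to 0).

[-20/3, 2/3)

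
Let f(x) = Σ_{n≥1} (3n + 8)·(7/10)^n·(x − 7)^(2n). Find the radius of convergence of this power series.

R = √70/7

By the ratio test, |a_{n+1}/a_n| = [(3(n+1) + 8)/(3n + 8)] · 7/10 → 7/10.
Successive powers of (x − 7) differ by 2, so the series converges when |x − 7|² · 7/10 < 1, i.e. |x − 7| < √(10/7). So R = √70/7.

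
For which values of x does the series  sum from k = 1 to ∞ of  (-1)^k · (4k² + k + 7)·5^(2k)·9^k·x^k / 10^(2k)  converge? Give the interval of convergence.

Apply the ratio test: |a_{k+1}| / |a_k| = [(4(k+1)² + (k+1) + 7)/(4k² + k + 7)] · 25·9/100, which tends to 9/4 as k → ∞.
Convergence for |x| · 9/4 < 1, i.e. |x| < 4/9. So R = 4/9.
Endpoint x = 4/9: the terms do not tend to 0, so the series diverges.
Endpoint x = -4/9: the k-th term does not approach 0; divergence by the term test.

(-4/9, 4/9)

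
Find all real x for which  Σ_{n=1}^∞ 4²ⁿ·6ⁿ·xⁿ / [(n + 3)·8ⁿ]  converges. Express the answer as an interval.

Ratio test: |a_{n+1}/a_n| = [(n + 3)/((n+1) + 3)] · 16·6/8 → 12 as n → ∞.
Hence the series converges for |x| < 1/(12) = 1/12, so the radius of convergence is 1/12.
Check x = 1/12: comparison with the harmonic series Σ 1/n shows the series diverges.
Endpoint x = -1/12: convergence follows from the alternating series test (terms decrease monotonically to 0).

[-1/12, 1/12)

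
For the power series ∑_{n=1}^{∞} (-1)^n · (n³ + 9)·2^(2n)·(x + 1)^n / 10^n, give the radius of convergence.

Apply the ratio test: |a_{n+1}| / |a_n| = [((n+1)³ + 9)/(n³ + 9)] · 4/10, which tends to 2/5 as n → ∞.
Hence the series converges for |x + 1| < 1/(2/5) = 5/2, so the radius of convergence is 5/2.

R = 5/2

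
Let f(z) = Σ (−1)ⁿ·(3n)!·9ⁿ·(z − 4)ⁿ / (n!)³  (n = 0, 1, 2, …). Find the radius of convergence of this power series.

Apply the ratio test: |a_{n+1}| / |a_n| = (3n+1)·(3n+2)·(3n+3)/(n+1)³ · 9, which tends to 243 as n → ∞.
Thus R = 1/(243) = 1/243.

R = 1/243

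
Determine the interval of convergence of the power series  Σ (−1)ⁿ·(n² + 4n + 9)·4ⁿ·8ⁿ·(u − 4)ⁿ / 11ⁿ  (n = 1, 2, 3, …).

By the ratio test, |a_{n+1}/a_n| = [((n+1)² + 4(n+1) + 9)/(n² + 4n + 9)] · 4·8/11 → 32/11.
Thus R = 1/(32/11) = 11/32.
Check u = 139/32: the terms do not tend to 0, so the series diverges.
Check u = 117/32: the terms do not tend to 0, so the series diverges.

(117/32, 139/32)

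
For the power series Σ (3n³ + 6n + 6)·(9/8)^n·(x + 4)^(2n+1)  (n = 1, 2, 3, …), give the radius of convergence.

Apply the ratio test: |a_{n+1}| / |a_n| = [(3(n+1)³ + 6(n+1) + 6)/(3n³ + 6n + 6)] · 9/8, which tends to 9/8 as n → ∞.
Since the exponent of (x + 4) increases by 2 each term, convergence requires |x + 4|² < 8/9, hence R = 2√2/3.

R = 2√2/3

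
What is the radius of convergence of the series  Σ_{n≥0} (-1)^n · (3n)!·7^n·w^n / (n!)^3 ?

R = 1/189

Ratio test: |a_{n+1}/a_n| = (3n+1)·(3n+2)·(3n+3)/(n+1)³ · 7 → 189 as n → ∞.
Hence the series converges for |w| < 1/(189) = 1/189, so the radius of convergence is 1/189.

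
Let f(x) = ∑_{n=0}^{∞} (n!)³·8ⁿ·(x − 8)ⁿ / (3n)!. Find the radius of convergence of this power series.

The ratio of consecutive coefficients is (n+1)³/[(3n+1)·(3n+2)·(3n+3)] · 8 → 8/27.
The series converges when 8/27 · |x − 8| < 1, giving R = 27/8.

R = 27/8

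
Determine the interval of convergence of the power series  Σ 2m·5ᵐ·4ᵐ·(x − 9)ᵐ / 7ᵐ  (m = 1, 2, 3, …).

(173/20, 187/20)

Apply the ratio test: |a_{m+1}| / |a_m| = [2(m+1)/2m] · 5·4/7, which tends to 20/7 as m → ∞.
Thus R = 1/(20/7) = 7/20.
When x = 187/20, the terms do not tend to 0, so the series diverges.
At x = 173/20: the m-th term does not approach 0; divergence by the term test.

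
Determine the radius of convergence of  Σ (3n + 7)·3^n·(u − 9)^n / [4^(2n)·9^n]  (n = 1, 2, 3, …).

R = 48

Ratio test: |a_{n+1}/a_n| = [(3(n+1) + 7)/(3n + 7)] · 3/(16·9) → 1/48 as n → ∞.
Thus R = 1/(1/48) = 48.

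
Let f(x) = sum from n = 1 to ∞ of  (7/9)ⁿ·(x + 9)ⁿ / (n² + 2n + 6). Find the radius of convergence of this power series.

Ratio test: |a_{n+1}/a_n| = [(n² + 2n + 6)/((n+1)² + 2(n+1) + 6)] · 7/9 → 7/9 as n → ∞.
Hence the series converges for |x + 9| < 1/(7/9) = 9/7, so the radius of convergence is 9/7.

R = 9/7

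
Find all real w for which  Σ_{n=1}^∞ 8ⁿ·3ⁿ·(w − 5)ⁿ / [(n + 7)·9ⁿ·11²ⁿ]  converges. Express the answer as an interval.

By the ratio test, |a_{n+1}/a_n| = [(n + 7)/((n+1) + 7)] · 8·3/(9·121) → 8/363.
Convergence for |w − 5| · 8/363 < 1, i.e. |w − 5| < 363/8. So R = 363/8.
Check w = 403/8: comparison with the harmonic series Σ 1/n shows the series diverges.
Endpoint w = -323/8: an alternating series whose terms decrease to 0 in absolute value, so it converges by the Leibniz criterion.

[-323/8, 403/8)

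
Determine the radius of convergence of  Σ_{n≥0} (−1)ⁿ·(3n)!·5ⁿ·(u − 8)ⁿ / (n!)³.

R = 1/135

By the ratio test, |a_{n+1}/a_n| = (3n+1)·(3n+2)·(3n+3)/(n+1)³ · 5 → 135.
Thus R = 1/(135) = 1/135.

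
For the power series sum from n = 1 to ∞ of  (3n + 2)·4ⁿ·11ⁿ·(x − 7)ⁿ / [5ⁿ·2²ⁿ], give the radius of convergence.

R = 5/11

The ratio of consecutive coefficients is [(3(n+1) + 2)/(3n + 2)] · 4·11/(5·4) → 11/5.
The series converges when 11/5 · |x − 7| < 1, giving R = 5/11.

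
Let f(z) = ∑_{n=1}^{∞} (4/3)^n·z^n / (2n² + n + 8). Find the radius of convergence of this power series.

By the ratio test, |a_{n+1}/a_n| = [(2n² + n + 8)/(2(n+1)² + (n+1) + 8)] · 4/3 → 4/3.
Hence the series converges for |z| < 1/(4/3) = 3/4, so the radius of convergence is 3/4.

R = 3/4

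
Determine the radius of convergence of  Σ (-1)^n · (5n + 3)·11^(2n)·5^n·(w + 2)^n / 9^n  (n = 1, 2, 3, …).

R = 9/605

Apply the ratio test: |a_{n+1}| / |a_n| = [(5(n+1) + 3)/(5n + 3)] · 121·5/9, which tends to 605/9 as n → ∞.
Thus R = 1/(605/9) = 9/605.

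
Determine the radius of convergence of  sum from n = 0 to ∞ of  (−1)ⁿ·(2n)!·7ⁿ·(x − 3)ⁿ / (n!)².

The ratio of consecutive coefficients is (2n+1)·(2n+2)/(n+1)² · 7 → 28.
The series converges when 28 · |x − 3| < 1, giving R = 1/28.

R = 1/28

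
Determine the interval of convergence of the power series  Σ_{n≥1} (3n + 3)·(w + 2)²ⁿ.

Ratio test: |a_{n+1}/a_n| = (3(n+1) + 3)/(3n + 3) → 1 as n → ∞.
Since the exponent of (w + 2) increases by 2 each term, convergence requires |w + 2|² < 1, hence R = 1.
Check w = -1: the n-th term does not approach 0; divergence by the term test.
Check w = -3: the terms do not tend to 0, so the series diverges.

(-3, -1)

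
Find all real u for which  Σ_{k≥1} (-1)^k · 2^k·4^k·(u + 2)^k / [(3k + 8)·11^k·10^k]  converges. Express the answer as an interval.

Apply the ratio test: |a_{k+1}| / |a_k| = [(3k + 8)/(3(k+1) + 8)] · 2·4/(11·10), which tends to 4/55 as k → ∞.
Thus R = 1/(4/55) = 55/4.
Endpoint u = 47/4: the terms alternate in sign and decrease monotonically to 0 in absolute value (size ~ c/k), so the alternating series test gives convergence.
Check u = -63/4: the terms behave like c/k; limit comparison with the harmonic series gives divergence.

(-63/4, 47/4]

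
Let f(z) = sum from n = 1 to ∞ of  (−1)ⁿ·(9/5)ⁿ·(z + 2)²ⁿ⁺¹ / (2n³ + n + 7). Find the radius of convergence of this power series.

The ratio of consecutive coefficients is [(2n³ + n + 7)/(2(n+1)³ + (n+1) + 7)] · 9/5 → 9/5.
Since the exponent of (z + 2) increases by 2 each term, convergence requires |z + 2|² < 5/9, hence R = √5/3.

R = √5/3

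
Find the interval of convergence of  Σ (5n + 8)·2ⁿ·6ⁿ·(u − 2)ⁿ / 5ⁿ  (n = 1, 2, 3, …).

The ratio of consecutive coefficients is [(5(n+1) + 8)/(5n + 8)] · 2·6/5 → 12/5.
Convergence for |u − 2| · 12/5 < 1, i.e. |u − 2| < 5/12. So R = 5/12.
At u = 29/12: the terms do not tend to 0, so the series diverges.
Endpoint u = 19/12: the terms do not tend to 0, so the series diverges.

(19/12, 29/12)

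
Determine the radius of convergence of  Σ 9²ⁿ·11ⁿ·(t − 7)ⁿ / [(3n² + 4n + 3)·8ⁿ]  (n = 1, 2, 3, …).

Apply the ratio test: |a_{n+1}| / |a_n| = [(3n² + 4n + 3)/(3(n+1)² + 4(n+1) + 3)] · 81·11/8, which tends to 891/8 as n → ∞.
Thus R = 1/(891/8) = 8/891.

R = 8/891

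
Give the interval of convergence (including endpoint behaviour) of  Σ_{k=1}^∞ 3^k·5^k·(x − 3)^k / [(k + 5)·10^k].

[7/3, 11/3)

By the ratio test, |a_{k+1}/a_k| = [(k + 5)/((k+1) + 5)] · 3·5/10 → 3/2.
The series converges when 3/2 · |x − 3| < 1, giving R = 2/3.
Check x = 11/3: the terms behave like c/k; limit comparison with the harmonic series gives divergence.
Endpoint x = 7/3: convergence follows from the alternating series test (terms decrease monotonically to 0).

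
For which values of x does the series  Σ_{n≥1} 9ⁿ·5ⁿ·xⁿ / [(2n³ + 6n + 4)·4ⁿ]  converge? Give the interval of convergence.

[-4/45, 4/45]

The ratio of consecutive coefficients is [(2n³ + 6n + 4)/(2(n+1)³ + 6(n+1) + 4)] · 9·5/4 → 45/4.
The series converges when 45/4 · |x| < 1, giving R = 4/45.
Endpoint x = 4/45: the terms are on the order of 1/n³, so the series converges absolutely by comparison with the p-series (p = 3 > 1).
At x = -4/45: absolute convergence follows by limit comparison with Σ 1/n³.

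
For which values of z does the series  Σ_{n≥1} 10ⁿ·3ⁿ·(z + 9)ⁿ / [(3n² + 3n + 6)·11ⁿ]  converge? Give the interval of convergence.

[-281/30, -259/30]

By the ratio test, |a_{n+1}/a_n| = [(3n² + 3n + 6)/(3(n+1)² + 3(n+1) + 6)] · 10·3/11 → 30/11.
The series converges when 30/11 · |z + 9| < 1, giving R = 11/30.
Check z = -259/30: the series is dominated by a constant times Σ 1/n², which converges (p = 2 > 1).
At z = -281/30: the terms are on the order of 1/n², so the series converges absolutely by comparison with the p-series (p = 2 > 1).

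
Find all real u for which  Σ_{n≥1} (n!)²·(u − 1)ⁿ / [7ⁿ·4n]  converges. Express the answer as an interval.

{1}

By the ratio test, |a_{n+1}/a_n| = (n+1)² · 1/7 · 4n/4(n+1) → ∞.
Since the ratio → ∞, the series diverges for every u ≠ 1, and R = 0.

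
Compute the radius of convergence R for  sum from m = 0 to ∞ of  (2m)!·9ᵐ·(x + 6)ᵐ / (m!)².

R = 1/36

Apply the ratio test: |a_{m+1}| / |a_m| = (2m+1)·(2m+2)/(m+1)² · 9, which tends to 36 as m → ∞.
The series converges when 36 · |x + 6| < 1, giving R = 1/36.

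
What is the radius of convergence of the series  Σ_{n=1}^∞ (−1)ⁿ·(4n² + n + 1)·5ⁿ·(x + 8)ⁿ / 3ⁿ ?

Ratio test: |a_{n+1}/a_n| = [(4(n+1)² + (n+1) + 1)/(4n² + n + 1)] · 5/3 → 5/3 as n → ∞.
Convergence for |x + 8| · 5/3 < 1, i.e. |x + 8| < 3/5. So R = 3/5.

R = 3/5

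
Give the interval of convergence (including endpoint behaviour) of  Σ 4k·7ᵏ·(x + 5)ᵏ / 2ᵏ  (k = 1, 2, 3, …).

(-37/7, -33/7)

Apply the ratio test: |a_{k+1}| / |a_k| = [4(k+1)/4k] · 7/2, which tends to 7/2 as k → ∞.
The series converges when 7/2 · |x + 5| < 1, giving R = 2/7.
Endpoint x = -33/7: the terms have absolute value of order k, which does not tend to 0, so the series diverges by the divergence test.
Endpoint x = -37/7: the k-th term does not approach 0; divergence by the term test.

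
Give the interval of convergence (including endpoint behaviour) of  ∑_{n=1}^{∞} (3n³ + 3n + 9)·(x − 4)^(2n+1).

Ratio test: |a_{n+1}/a_n| = (3(n+1)³ + 3(n+1) + 9)/(3n³ + 3n + 9) → 1 as n → ∞.
Writing y = (x − 4)², the series in y has radius 1, so |x − 4| < √(1) = 1 and R = 1.
When x = 5, the terms have absolute value of order n³, which does not tend to 0, so the series diverges by the divergence test.
When x = 3, the terms do not tend to 0, so the series diverges.

(3, 5)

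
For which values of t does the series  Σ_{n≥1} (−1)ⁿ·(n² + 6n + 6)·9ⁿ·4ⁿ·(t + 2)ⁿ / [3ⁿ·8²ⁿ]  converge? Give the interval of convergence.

(-22/3, 10/3)

The ratio of consecutive coefficients is [((n+1)² + 6(n+1) + 6)/(n² + 6n + 6)] · 9·4/(3·64) → 3/16.
Hence the series converges for |t + 2| < 1/(3/16) = 16/3, so the radius of convergence is 16/3.
When t = 10/3, the terms have absolute value of order n², which does not tend to 0, so the series diverges by the divergence test.
At t = -22/3: the n-th term does not approach 0; divergence by the term test.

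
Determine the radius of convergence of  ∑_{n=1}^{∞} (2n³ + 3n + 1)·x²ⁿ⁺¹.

R = 1

Apply the ratio test: |a_{n+1}| / |a_n| = (2(n+1)³ + 3(n+1) + 1)/(2n³ + 3n + 1), which tends to 1 as n → ∞.
Since the exponent of x increases by 2 each term, convergence requires |x|² < 1, hence R = 1.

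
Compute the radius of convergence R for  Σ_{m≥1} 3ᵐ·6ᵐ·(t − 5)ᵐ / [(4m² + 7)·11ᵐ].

Apply the ratio test: |a_{m+1}| / |a_m| = [(4m² + 7)/(4(m+1)² + 7)] · 3·6/11, which tends to 18/11 as m → ∞.
The series converges when 18/11 · |t − 5| < 1, giving R = 11/18.

R = 11/18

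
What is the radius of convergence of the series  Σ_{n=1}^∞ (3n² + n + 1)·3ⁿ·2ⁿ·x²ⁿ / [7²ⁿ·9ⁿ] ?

R = 7√6/2

By the ratio test, |a_{n+1}/a_n| = [(3(n+1)² + (n+1) + 1)/(3n² + n + 1)] · 3·2/(49·9) → 2/147.
Writing y = x², the series in y has radius 147/2, so |x| < √(147/2) and R = 7√6/2.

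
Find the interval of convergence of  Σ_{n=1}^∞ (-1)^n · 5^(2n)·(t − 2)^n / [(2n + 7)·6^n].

Apply the ratio test: |a_{n+1}| / |a_n| = [(2n + 7)/(2(n+1) + 7)] · 25/6, which tends to 25/6 as n → ∞.
Hence the series converges for |t − 2| < 1/(25/6) = 6/25, so the radius of convergence is 6/25.
Endpoint t = 56/25: an alternating series whose terms decrease to 0 in absolute value, so it converges by the Leibniz criterion.
Check t = 44/25: the terms behave like c/n; limit comparison with the harmonic series gives divergence.

(44/25, 56/25]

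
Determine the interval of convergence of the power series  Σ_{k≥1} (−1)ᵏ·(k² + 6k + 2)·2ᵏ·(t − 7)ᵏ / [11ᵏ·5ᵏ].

(-41/2, 69/2)

By the ratio test, |a_{k+1}/a_k| = [((k+1)² + 6(k+1) + 2)/(k² + 6k + 2)] · 2/(11·5) → 2/55.
Thus R = 1/(2/55) = 55/2.
Check t = 69/2: the terms do not tend to 0, so the series diverges.
Check t = -41/2: the k-th term does not approach 0; divergence by the term test.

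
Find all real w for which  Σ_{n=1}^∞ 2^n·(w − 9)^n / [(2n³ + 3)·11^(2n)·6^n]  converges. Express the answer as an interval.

[-354, 372]

Ratio test: |a_{n+1}/a_n| = [(2n³ + 3)/(2(n+1)³ + 3)] · 2/(121·6) → 1/363 as n → ∞.
Convergence for |w − 9| · 1/363 < 1, i.e. |w − 9| < 363. So R = 363.
Check w = 372: the series is dominated by a constant times Σ 1/n³, which converges (p = 3 > 1).
Endpoint w = -354: the series is dominated by a constant times Σ 1/n³, which converges (p = 3 > 1).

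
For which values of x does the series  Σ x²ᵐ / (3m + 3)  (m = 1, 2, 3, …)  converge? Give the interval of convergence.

By the ratio test, |a_{m+1}/a_m| = (3m + 3)/(3(m+1) + 3) → 1.
Successive powers of x differ by 2, so the series converges when |x|² · 1 < 1, i.e. |x| < √(1) = 1. So R = 1.
Endpoint x = 1: comparison with the harmonic series Σ 1/m shows the series diverges.
Check x = -1: comparison with the harmonic series Σ 1/m shows the series diverges.

(-1, 1)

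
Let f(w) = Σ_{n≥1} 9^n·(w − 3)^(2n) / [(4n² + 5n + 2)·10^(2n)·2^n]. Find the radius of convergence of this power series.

Ratio test: |a_{n+1}/a_n| = [(4n² + 5n + 2)/(4(n+1)² + 5(n+1) + 2)] · 9/(100·2) → 9/200 as n → ∞.
Writing y = (w − 3)², the series in y has radius 200/9, so |w − 3| < √(200/9) and R = 10√2/3.

R = 10√2/3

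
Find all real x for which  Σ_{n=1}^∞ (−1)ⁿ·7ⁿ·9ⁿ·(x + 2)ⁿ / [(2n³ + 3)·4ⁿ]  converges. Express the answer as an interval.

[-130/63, -122/63]

The ratio of consecutive coefficients is [(2n³ + 3)/(2(n+1)³ + 3)] · 7·9/4 → 63/4.
Hence the series converges for |x + 2| < 1/(63/4) = 4/63, so the radius of convergence is 4/63.
At x = -122/63: the terms are on the order of 1/n³, so the series converges absolutely by comparison with the p-series (p = 3 > 1).
Check x = -130/63: the terms are on the order of 1/n³, so the series converges absolutely by comparison with the p-series (p = 3 > 1).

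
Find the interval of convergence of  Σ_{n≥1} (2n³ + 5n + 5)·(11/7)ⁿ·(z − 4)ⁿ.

(37/11, 51/11)

The ratio of consecutive coefficients is [(2(n+1)³ + 5(n+1) + 5)/(2n³ + 5n + 5)] · 11/7 → 11/7.
Convergence for |z − 4| · 11/7 < 1, i.e. |z − 4| < 7/11. So R = 7/11.
Endpoint z = 51/11: the terms do not tend to 0, so the series diverges.
When z = 37/11, the terms have absolute value of order n³, which does not tend to 0, so the series diverges by the divergence test.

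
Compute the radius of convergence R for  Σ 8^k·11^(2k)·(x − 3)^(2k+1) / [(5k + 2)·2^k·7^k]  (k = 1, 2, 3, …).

Ratio test: |a_{k+1}/a_k| = [(5k + 2)/(5(k+1) + 2)] · 8·121/(2·7) → 484/7 as k → ∞.
Writing y = (x − 3)², the series in y has radius 7/484, so |x − 3| < √(7/484) and R = √7/22.

R = √7/22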